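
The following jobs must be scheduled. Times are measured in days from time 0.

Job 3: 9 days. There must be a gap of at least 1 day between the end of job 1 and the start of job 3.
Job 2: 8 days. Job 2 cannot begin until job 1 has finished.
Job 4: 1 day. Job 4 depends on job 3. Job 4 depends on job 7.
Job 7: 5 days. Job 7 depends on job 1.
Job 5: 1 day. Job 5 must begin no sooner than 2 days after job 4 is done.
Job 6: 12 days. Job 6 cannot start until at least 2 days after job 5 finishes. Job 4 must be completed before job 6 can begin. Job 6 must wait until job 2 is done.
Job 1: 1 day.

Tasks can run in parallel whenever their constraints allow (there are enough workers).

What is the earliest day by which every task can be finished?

29

Job 1 can start immediately at day 0; it finishes at day 1.
Job 7 cannot begin until job 1 (finishes day 1). It runs from day 1 to 1 + 5 = day 6.
Job 3 waits on job 1 (finishes day 1, plus 1-day gap → day 2), so it starts at day 2 and finishes at 2 + 9 = day 11.
Job 4 has to wait for job 3 (finishes day 11); job 7 (finishes day 6). The latest of these is day 11, so job 4 runs day 11 to 11 + 1 = day 12.
Job 5 cannot begin until job 4 (finishes day 12, plus 2-day gap → day 14). It runs from day 14 to 14 + 1 = day 15.
After job 1 (finishes day 1), job 2 can start at day 1 and finishes at day 9.
Job 6 needs all of job 5 (finishes day 15, plus 2-day gap → day 17); job 4 (finishes day 12); job 2 (finishes day 9). That puts its earliest start at day 17; it finishes at 17 + 12 = day 29.
All tasks are finished once the last one completes. Finish times: Job 1 at 1, Job 2 at 9, Job 3 at 11, Job 4 at 12, Job 5 at 15, Job 6 at 29, Job 7 at 6. The latest is day 29.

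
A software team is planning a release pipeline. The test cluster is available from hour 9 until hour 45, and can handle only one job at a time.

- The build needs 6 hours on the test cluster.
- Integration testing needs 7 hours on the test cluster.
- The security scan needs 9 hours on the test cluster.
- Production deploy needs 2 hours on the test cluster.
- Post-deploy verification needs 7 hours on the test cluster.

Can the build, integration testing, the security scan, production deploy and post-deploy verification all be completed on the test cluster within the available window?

Yes

The test cluster window is 45 − 9 = 36 hours.
Running back to back, the jobs need 6 + 7 + 9 + 2 + 7 = 31 hours on the test cluster.
Since 31 ≤ 36, they fit within the window.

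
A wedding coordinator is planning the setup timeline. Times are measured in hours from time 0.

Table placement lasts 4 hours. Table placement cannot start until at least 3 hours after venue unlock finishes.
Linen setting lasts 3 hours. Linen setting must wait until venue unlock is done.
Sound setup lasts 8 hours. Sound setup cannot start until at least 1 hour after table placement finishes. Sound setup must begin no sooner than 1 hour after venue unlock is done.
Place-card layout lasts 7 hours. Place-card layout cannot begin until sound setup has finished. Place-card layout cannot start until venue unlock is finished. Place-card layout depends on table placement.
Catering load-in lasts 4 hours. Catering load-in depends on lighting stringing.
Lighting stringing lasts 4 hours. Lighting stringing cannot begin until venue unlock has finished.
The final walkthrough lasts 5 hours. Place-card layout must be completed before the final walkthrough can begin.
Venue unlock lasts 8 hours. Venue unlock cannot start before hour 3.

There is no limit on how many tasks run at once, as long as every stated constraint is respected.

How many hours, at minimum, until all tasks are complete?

Venue unlock cannot begin until its own release at hour 3. It runs from hour 3 to 3 + 8 = hour 11.
After venue unlock (finishes hour 11), lighting stringing can start at hour 11 and finishes at hour 15.
Catering load-in waits on lighting stringing (finishes hour 15), so it starts at hour 15 and finishes at 15 + 4 = hour 19.
Linen setting waits on venue unlock (finishes hour 11), so it starts at hour 11 and finishes at 11 + 3 = hour 14.
After venue unlock (finishes hour 11, plus 3-hour gap → hour 14), table placement can start at hour 14 and finishes at hour 18.
Sound setup needs all of table placement (finishes hour 18, plus 1-hour gap → hour 19); venue unlock (finishes hour 11, plus 1-hour gap → hour 12). That puts its earliest start at hour 19; it finishes at 19 + 8 = hour 27.
Place-card layout cannot start until sound setup (finishes hour 27); venue unlock (finishes hour 11); table placement (finishes hour 18). The controlling bound is hour 27, so place-card layout finishes at 27 + 7 = hour 34.
The final walkthrough cannot begin until place-card layout (finishes hour 34). It runs from hour 34 to 34 + 5 = hour 39.
All tasks are finished once the last one completes. Finish times: Venue unlock at 11, Table placement at 18, Linen setting at 14, Lighting stringing at 15, Sound setup at 27, Catering load-in at 19, Place-card layout at 34, The final walkthrough at 39. The latest is hour 39.

39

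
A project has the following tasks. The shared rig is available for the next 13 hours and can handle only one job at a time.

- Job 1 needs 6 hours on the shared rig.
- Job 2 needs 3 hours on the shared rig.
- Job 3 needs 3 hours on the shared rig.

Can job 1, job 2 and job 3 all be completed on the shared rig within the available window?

Running back to back, the jobs need 6 + 3 + 3 = 12 hours on the shared rig.
Since 12 ≤ 13, they fit within the window.

Yes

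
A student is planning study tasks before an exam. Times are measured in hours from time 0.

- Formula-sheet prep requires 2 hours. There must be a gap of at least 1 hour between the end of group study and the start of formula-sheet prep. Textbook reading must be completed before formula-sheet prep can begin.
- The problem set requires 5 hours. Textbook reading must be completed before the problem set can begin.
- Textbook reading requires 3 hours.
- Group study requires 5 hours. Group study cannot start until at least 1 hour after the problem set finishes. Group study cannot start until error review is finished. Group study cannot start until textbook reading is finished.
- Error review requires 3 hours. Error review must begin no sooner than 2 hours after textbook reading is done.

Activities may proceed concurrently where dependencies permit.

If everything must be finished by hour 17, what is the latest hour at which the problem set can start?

3

Formula-sheet prep must finish by hour 17; it takes 2 hours, so it must start by 17 − 2 = hour 15.
Group study has to be done before formula-sheet prep (must start by hour 15, minus 1-hour gap → hour 14). That means finishing by hour 14, i.e. starting by 14 − 5 = hour 9.
The problem set must finish before group study (must start by hour 9, minus 1-hour gap → hour 8). With a 5-hour duration, the problem set must start by 8 − 5 = hour 3.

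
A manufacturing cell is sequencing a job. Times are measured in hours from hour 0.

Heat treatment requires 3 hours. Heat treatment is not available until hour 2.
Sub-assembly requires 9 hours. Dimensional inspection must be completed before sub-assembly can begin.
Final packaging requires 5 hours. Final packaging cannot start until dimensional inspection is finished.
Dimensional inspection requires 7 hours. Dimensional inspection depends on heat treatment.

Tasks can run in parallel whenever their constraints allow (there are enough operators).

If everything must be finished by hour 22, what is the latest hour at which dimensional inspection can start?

To finish by hour 22, sub-assembly (duration 9) must start no later than hour 13.
To finish by hour 22, final packaging (duration 5) must start no later than hour 17.
Dimensional inspection has several dependents: sub-assembly (must start by hour 13); final packaging (must start by hour 17). The earliest of those limits is hour 13, so dimensional inspection must start by 13 − 7 = hour 6.

6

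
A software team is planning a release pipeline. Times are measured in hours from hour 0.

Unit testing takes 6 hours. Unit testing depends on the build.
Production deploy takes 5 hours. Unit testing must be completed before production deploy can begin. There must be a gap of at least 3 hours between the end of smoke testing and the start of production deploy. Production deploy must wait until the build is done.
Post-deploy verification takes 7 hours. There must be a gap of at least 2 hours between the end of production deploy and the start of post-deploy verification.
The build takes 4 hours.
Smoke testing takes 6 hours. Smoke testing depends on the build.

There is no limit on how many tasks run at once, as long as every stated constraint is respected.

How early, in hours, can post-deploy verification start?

20

Nothing blocks the build, so it runs from hour 0 to hour 4.
After the build (finishes hour 4), smoke testing can start at hour 4 and finishes at hour 10.
After the build (finishes hour 4), unit testing can start at hour 4 and finishes at hour 10.
Production deploy cannot start until unit testing (finishes hour 10); smoke testing (finishes hour 10, plus 3-hour gap → hour 13); the build (finishes hour 4). The controlling bound is hour 13, so production deploy finishes at 13 + 5 = hour 18.
Post-deploy verification waits on production deploy (finishes hour 18, plus 2-hour gap → hour 20), so the earliest it can start is hour 20.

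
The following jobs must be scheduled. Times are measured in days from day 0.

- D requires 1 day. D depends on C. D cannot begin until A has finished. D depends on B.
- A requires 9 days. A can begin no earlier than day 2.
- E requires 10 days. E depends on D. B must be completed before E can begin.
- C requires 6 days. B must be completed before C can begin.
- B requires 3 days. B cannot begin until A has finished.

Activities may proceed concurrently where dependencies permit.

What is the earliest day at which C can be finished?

A waits on its own release at day 2, so it starts at day 2 and finishes at 2 + 9 = day 11.
B cannot begin until A (finishes day 11). It runs from day 11 to 11 + 3 = day 14.
C cannot begin until B (finishes day 14). It runs from day 14 to 14 + 6 = day 20.

20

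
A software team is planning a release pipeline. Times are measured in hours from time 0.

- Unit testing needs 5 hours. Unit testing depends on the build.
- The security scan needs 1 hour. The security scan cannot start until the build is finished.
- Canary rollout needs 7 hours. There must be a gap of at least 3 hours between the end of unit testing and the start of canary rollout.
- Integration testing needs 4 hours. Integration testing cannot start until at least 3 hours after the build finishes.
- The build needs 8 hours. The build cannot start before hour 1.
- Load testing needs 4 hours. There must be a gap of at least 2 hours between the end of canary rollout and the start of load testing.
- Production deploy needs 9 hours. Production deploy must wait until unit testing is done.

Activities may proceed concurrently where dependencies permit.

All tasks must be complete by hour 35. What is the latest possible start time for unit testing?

14

Load testing must finish by hour 35; it takes 4 hours, so it must start by 35 − 4 = hour 31.
Canary rollout has to be done before load testing (must start by hour 31, minus 2-hour gap → hour 29). That means finishing by hour 29, i.e. starting by 29 − 7 = hour 22.
Production deploy has no dependents, so it just needs to finish by hour 35. Starting by 35 − 9 = hour 26 achieves that.
Unit testing must finish in time for canary rollout (must start by hour 22, minus 3-hour gap → hour 19); production deploy (must start by hour 26). The tightest is hour 19, so unit testing must start by 19 − 5 = hour 14.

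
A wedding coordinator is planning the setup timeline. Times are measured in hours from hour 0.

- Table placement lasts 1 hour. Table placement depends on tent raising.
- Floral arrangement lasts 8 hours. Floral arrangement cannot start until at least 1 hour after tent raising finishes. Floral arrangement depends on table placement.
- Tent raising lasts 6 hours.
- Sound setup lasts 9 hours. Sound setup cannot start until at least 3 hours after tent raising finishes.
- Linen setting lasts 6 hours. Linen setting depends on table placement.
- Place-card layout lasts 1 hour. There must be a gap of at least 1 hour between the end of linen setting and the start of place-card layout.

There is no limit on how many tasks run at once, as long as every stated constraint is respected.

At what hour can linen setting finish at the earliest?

Tent raising can start immediately at hour 0; it finishes at hour 6.
After tent raising (finishes hour 6), table placement can start at hour 6 and finishes at hour 7.
Linen setting cannot begin until table placement (finishes hour 7). It runs from hour 7 to 7 + 6 = hour 13.

13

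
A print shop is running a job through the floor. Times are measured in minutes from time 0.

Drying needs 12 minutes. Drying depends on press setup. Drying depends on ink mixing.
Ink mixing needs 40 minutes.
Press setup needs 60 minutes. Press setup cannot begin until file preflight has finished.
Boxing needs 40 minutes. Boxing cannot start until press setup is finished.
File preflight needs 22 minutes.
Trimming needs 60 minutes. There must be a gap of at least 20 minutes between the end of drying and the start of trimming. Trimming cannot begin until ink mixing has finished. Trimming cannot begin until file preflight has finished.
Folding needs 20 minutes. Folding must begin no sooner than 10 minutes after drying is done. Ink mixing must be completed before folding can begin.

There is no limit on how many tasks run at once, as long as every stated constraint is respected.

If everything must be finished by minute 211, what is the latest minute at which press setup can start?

Nothing follows trimming; the deadline of minute 211 is its only limit. It must start by 211 − 60 = minute 151.
Folding has no dependents, so it just needs to finish by minute 211. Starting by 211 − 20 = minute 191 achieves that.
Drying has several dependents: trimming (must start by minute 151, minus 20-minute gap → minute 131); folding (must start by minute 191, minus 10-minute gap → minute 181). The earliest of those limits is minute 131, so drying must start by 131 − 12 = minute 119.
To finish by minute 211, boxing (duration 40) must start no later than minute 171.
Press setup must finish in time for drying (must start by minute 119); boxing (must start by minute 171). The tightest is minute 119, so press setup must start by 119 − 60 = minute 59.

59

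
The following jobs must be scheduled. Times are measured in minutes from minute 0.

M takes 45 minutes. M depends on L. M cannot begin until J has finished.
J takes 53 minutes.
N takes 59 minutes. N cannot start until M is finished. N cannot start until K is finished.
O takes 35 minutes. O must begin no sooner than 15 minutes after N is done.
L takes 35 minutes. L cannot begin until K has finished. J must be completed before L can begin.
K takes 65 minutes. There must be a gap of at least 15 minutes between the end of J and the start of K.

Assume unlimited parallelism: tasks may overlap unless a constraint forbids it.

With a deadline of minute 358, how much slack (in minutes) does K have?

J has no prerequisites, so it starts at minute 0 and finishes at minute 53.
K cannot begin until J (finishes minute 53, plus 15-minute gap → minute 68). It runs from minute 68 to 68 + 65 = minute 133.

Working backward from the deadline:
Nothing follows O; the deadline of minute 358 is its only limit. It must start by 358 − 35 = minute 323.
Since O (must start by minute 323, minus 15-minute gap → minute 308) depends on it, N must finish by minute 308. Backing off its 59-minute duration gives a latest start of minute 249.
Since N (must start by minute 249) depends on it, M must finish by minute 249. Backing off its 45-minute duration gives a latest start of minute 204.
L has to be done before M (must start by minute 204). That means finishing by minute 204, i.e. starting by 204 − 35 = minute 169.
K feeds L (must start by minute 169); N (must start by minute 249). Taking the minimum, K must finish by minute 169 and start by 169 − 65 = minute 104.
So K can start as early as minute 68 and as late as minute 104, giving 104 − 68 = 36 minutes of slack.

36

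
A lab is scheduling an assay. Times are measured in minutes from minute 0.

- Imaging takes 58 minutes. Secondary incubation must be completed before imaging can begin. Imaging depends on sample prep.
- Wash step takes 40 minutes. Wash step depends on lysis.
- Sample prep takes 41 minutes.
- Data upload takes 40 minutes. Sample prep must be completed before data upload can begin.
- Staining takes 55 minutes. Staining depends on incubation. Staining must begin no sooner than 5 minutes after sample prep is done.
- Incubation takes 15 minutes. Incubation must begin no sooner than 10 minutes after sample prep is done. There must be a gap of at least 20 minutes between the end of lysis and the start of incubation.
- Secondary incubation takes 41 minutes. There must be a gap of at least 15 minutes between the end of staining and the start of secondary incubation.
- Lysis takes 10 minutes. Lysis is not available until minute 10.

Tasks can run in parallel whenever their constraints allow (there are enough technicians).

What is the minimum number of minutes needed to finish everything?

Lysis cannot begin until its own release at minute 10. It runs from minute 10 to 10 + 10 = minute 20.
Wash step waits on lysis (finishes minute 20), so it starts at minute 20 and finishes at 20 + 40 = minute 60.
Nothing blocks sample prep, so it runs from minute 0 to minute 41.
Data upload waits on sample prep (finishes minute 41), so it starts at minute 41 and finishes at 41 + 40 = minute 81.
For incubation: sample prep (finishes minute 41, plus 10-minute gap → minute 51); lysis (finishes minute 20, plus 20-minute gap → minute 40). Taking the maximum gives a start of minute 51, and it finishes at 51 + 15 = minute 66.
Staining has to wait for incubation (finishes minute 66); sample prep (finishes minute 41, plus 5-minute gap → minute 46). The latest of these is minute 66, so staining runs minute 66 to 66 + 55 = minute 121.
Secondary incubation cannot begin until staining (finishes minute 121, plus 15-minute gap → minute 136). It runs from minute 136 to 136 + 41 = minute 177.
Imaging has to wait for secondary incubation (finishes minute 177); sample prep (finishes minute 41). The latest of these is minute 177, so imaging runs minute 177 to 177 + 58 = minute 235.
All tasks are finished once the last one completes. Finish times: Sample prep at 41, Lysis at 20, Incubation at 66, Wash step at 60, Staining at 121, Secondary incubation at 177, Imaging at 235, Data upload at 81. The latest is minute 235.

235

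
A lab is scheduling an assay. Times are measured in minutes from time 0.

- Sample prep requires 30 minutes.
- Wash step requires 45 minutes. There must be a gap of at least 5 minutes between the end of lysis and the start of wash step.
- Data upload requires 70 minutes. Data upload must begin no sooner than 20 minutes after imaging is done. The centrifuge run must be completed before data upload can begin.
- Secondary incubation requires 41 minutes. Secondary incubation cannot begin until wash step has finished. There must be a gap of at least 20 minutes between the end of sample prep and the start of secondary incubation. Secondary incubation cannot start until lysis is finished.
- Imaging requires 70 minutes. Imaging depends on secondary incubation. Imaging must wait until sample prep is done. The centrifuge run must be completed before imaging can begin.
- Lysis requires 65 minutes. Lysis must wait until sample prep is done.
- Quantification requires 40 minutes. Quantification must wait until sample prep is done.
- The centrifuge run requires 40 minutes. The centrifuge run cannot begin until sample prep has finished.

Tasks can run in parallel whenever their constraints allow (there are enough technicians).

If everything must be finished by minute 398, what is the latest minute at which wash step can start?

152

Data upload has no dependents, so it just needs to finish by minute 398. Starting by 398 − 70 = minute 328 achieves that.
Since data upload (must start by minute 328, minus 20-minute gap → minute 308) depends on it, imaging must finish by minute 308. Backing off its 70-minute duration gives a latest start of minute 238.
Since imaging (must start by minute 238) depends on it, secondary incubation must finish by minute 238. Backing off its 41-minute duration gives a latest start of minute 197.
Wash step feeds into secondary incubation (must start by minute 197); so wash step must finish by minute 197 and therefore start by minute 152.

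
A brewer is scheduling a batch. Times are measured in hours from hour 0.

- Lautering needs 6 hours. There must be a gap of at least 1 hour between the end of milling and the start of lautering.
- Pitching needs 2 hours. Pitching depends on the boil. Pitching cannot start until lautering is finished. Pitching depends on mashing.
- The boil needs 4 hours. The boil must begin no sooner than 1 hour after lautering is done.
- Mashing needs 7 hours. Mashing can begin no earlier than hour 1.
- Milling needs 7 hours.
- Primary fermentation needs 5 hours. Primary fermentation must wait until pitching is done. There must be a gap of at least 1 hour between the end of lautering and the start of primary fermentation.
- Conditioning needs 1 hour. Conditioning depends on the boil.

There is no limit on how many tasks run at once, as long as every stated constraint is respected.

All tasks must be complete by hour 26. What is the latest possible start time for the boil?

15

Primary fermentation has no dependents, so it just needs to finish by hour 26. Starting by 26 − 5 = hour 21 achieves that.
Pitching must finish before primary fermentation (must start by hour 21). With a 2-hour duration, pitching must start by 21 − 2 = hour 19.
To finish by hour 26, conditioning (duration 1) must start no later than hour 25.
The boil feeds pitching (must start by hour 19); conditioning (must start by hour 25). Taking the minimum, the boil must finish by hour 19 and start by 19 − 4 = hour 15.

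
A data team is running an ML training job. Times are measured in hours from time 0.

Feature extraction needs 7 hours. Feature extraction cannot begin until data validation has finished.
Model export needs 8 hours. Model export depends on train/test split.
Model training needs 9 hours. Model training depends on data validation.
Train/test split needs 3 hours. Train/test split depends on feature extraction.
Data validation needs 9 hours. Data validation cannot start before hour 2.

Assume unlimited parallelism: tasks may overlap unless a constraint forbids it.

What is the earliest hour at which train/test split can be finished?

Data validation waits on its own release at hour 2, so it starts at hour 2 and finishes at 2 + 9 = hour 11.
Feature extraction waits on data validation (finishes hour 11), so it starts at hour 11 and finishes at 11 + 7 = hour 18.
After feature extraction (finishes hour 18), train/test split can start at hour 18 and finishes at hour 21.

21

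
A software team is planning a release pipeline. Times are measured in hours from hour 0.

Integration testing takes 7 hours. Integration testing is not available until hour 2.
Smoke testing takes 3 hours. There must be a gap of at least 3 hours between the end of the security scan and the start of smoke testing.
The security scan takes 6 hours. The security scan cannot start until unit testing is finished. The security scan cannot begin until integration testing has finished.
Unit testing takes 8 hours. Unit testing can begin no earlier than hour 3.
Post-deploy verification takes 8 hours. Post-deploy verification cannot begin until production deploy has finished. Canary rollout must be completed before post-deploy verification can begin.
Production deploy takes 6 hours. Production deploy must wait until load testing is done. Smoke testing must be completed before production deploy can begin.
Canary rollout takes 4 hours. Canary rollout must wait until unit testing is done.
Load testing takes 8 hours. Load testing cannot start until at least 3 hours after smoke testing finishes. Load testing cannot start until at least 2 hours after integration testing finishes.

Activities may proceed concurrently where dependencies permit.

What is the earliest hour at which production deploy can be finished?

Integration testing cannot begin until its own release at hour 2. It runs from hour 2 to 2 + 7 = hour 9.
After its own release at hour 3, unit testing can start at hour 3 and finishes at hour 11.
The security scan has to wait for unit testing (finishes hour 11); integration testing (finishes hour 9). The latest of these is hour 11, so the security scan runs hour 11 to 11 + 6 = hour 17.
After the security scan (finishes hour 17, plus 3-hour gap → hour 20), smoke testing can start at hour 20 and finishes at hour 23.
Load testing needs all of smoke testing (finishes hour 23, plus 3-hour gap → hour 26); integration testing (finishes hour 9, plus 2-hour gap → hour 11). That puts its earliest start at hour 26; it finishes at 26 + 8 = hour 34.
Production deploy cannot start until load testing (finishes hour 34); smoke testing (finishes hour 23). The controlling bound is hour 34, so production deploy finishes at 34 + 6 = hour 40.

40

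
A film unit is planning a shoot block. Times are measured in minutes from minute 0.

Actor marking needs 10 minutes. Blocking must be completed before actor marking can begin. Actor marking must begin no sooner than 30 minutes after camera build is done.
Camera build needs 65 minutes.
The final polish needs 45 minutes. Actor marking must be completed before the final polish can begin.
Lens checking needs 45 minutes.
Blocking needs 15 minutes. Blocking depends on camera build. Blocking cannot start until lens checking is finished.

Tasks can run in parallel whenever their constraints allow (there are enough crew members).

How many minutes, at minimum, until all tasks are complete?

Lens checking has no prerequisites, so it starts at minute 0 and finishes at minute 45.
Nothing blocks camera build, so it runs from minute 0 to minute 65.
Blocking has to wait for camera build (finishes minute 65); lens checking (finishes minute 45). The latest of these is minute 65, so blocking runs minute 65 to 65 + 15 = minute 80.
Actor marking cannot start until blocking (finishes minute 80); camera build (finishes minute 65, plus 30-minute gap → minute 95). The controlling bound is minute 95, so actor marking finishes at 95 + 10 = minute 105.
After actor marking (finishes minute 105), the final polish can start at minute 105 and finishes at minute 150.
All tasks are finished once the last one completes. Finish times: Camera build at 65, Lens checking at 45, Blocking at 80, Actor marking at 105, The final polish at 150. The latest is minute 150.

150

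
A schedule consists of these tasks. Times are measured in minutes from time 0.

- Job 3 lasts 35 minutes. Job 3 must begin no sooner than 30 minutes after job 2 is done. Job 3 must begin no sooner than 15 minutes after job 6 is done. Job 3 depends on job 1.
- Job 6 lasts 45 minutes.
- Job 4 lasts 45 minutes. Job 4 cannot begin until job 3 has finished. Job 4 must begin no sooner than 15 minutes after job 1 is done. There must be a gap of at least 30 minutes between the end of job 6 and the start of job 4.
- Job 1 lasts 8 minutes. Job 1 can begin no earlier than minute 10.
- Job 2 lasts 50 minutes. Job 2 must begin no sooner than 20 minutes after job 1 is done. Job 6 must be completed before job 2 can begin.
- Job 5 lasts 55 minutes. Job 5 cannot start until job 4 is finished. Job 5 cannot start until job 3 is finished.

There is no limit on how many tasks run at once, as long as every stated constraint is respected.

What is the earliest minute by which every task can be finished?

Job 6 can start immediately at minute 0; it finishes at minute 45.
After its own release at minute 10, job 1 can start at minute 10 and finishes at minute 18.
Job 2 has to wait for job 1 (finishes minute 18, plus 20-minute gap → minute 38); job 6 (finishes minute 45). The latest of these is minute 45, so job 2 runs minute 45 to 45 + 50 = minute 95.
For job 3: job 2 (finishes minute 95, plus 30-minute gap → minute 125); job 6 (finishes minute 45, plus 15-minute gap → minute 60); job 1 (finishes minute 18). Taking the maximum gives a start of minute 125, and it finishes at 125 + 35 = minute 160.
For job 4: job 3 (finishes minute 160); job 1 (finishes minute 18, plus 15-minute gap → minute 33); job 6 (finishes minute 45, plus 30-minute gap → minute 75). Taking the maximum gives a start of minute 160, and it finishes at 160 + 45 = minute 205.
Job 5 cannot start until job 4 (finishes minute 205); job 3 (finishes minute 160). The controlling bound is minute 205, so job 5 finishes at 205 + 55 = minute 260.
All tasks are finished once the last one completes. Finish times: Job 1 at 18, Job 2 at 95, Job 3 at 160, Job 4 at 205, Job 5 at 260, Job 6 at 45. The latest is minute 260.

260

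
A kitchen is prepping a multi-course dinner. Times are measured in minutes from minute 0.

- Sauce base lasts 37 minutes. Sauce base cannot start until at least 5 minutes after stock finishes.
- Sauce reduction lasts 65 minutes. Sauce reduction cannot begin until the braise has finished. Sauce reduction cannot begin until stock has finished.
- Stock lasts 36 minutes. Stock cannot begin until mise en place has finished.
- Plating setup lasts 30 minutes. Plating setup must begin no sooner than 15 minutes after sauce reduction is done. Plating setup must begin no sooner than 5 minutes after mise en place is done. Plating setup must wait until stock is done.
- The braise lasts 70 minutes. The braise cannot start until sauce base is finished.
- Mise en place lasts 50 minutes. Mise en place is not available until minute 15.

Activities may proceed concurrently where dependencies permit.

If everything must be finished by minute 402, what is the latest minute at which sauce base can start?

185

Plating setup has no dependents, so it just needs to finish by minute 402. Starting by 402 − 30 = minute 372 achieves that.
Sauce reduction has to be done before plating setup (must start by minute 372, minus 15-minute gap → minute 357). That means finishing by minute 357, i.e. starting by 357 − 65 = minute 292.
The braise has to be done before sauce reduction (must start by minute 292). That means finishing by minute 292, i.e. starting by 292 − 70 = minute 222.
Sauce base must finish before the braise (must start by minute 222). With a 37-minute duration, sauce base must start by 222 − 37 = minute 185.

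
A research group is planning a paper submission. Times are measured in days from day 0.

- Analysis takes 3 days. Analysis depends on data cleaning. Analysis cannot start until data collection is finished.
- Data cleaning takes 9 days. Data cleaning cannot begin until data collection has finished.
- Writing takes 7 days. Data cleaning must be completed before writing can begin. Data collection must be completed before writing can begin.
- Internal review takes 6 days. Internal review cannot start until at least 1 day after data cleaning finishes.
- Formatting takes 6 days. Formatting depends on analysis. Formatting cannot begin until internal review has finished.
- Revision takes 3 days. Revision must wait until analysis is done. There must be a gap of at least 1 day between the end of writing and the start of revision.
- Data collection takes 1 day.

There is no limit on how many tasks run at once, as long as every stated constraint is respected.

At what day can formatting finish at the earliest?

Data collection has no prerequisites, so it starts at day 0 and finishes at day 1.
After data collection (finishes day 1), data cleaning can start at day 1 and finishes at day 10.
Internal review waits on data cleaning (finishes day 10, plus 1-day gap → day 11), so it starts at day 11 and finishes at 11 + 6 = day 17.
Analysis needs all of data cleaning (finishes day 10); data collection (finishes day 1). That puts its earliest start at day 10; it finishes at 10 + 3 = day 13.
Formatting has to wait for analysis (finishes day 13); internal review (finishes day 17). The latest of these is day 17, so formatting runs day 17 to 17 + 6 = day 23.

23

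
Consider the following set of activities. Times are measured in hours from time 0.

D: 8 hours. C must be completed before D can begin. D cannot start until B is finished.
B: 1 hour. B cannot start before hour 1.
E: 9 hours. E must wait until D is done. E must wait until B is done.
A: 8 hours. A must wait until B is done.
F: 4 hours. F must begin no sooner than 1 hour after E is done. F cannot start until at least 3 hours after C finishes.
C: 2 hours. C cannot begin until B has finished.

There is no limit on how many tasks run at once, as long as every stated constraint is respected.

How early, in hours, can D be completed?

12

B waits on its own release at hour 1, so it starts at hour 1 and finishes at 1 + 1 = hour 2.
C cannot begin until B (finishes hour 2). It runs from hour 2 to 2 + 2 = hour 4.
D cannot start until C (finishes hour 4); B (finishes hour 2). The controlling bound is hour 4, so D finishes at 4 + 8 = hour 12.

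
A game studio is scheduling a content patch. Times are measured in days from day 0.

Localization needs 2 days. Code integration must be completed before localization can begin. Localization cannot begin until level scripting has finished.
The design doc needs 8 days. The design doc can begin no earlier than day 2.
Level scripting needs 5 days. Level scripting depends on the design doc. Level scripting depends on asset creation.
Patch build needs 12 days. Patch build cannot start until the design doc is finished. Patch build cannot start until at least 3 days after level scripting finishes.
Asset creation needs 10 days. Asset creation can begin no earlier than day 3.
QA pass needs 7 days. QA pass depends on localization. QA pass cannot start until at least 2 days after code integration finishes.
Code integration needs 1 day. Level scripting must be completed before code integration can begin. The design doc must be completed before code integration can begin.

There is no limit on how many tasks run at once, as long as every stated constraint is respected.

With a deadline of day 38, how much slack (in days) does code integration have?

10

Asset creation waits on its own release at day 3, so it starts at day 3 and finishes at 3 + 10 = day 13.
The design doc cannot begin until its own release at day 2. It runs from day 2 to 2 + 8 = day 10.
Level scripting needs all of the design doc (finishes day 10); asset creation (finishes day 13). That puts its earliest start at day 13; it finishes at 13 + 5 = day 18.
Code integration needs all of level scripting (finishes day 18); the design doc (finishes day 10). That puts its earliest start at day 18; it finishes at 18 + 1 = day 19.

Working backward from the deadline:
Nothing follows QA pass; the deadline of day 38 is its only limit. It must start by 38 − 7 = day 31.
Localization has to be done before QA pass (must start by day 31). That means finishing by day 31, i.e. starting by 31 − 2 = day 29.
For code integration: localization (must start by day 29); QA pass (must start by day 31, minus 2-day gap → day 29). The most restrictive is day 29; with a 1-day duration, code integration must start by day 28.
So code integration can start as early as day 18 and as late as day 28, giving 28 − 18 = 10 days of slack.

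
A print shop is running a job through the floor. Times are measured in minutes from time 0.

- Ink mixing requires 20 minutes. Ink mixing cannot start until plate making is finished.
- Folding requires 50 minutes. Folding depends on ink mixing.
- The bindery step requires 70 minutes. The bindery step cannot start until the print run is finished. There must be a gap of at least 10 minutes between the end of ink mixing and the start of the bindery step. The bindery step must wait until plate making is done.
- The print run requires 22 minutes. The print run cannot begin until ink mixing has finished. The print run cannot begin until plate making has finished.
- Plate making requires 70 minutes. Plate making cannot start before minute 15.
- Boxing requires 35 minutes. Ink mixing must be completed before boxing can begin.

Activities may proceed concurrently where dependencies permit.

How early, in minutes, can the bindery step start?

127

After its own release at minute 15, plate making can start at minute 15 and finishes at minute 85.
After plate making (finishes minute 85), ink mixing can start at minute 85 and finishes at minute 105.
The print run cannot start until ink mixing (finishes minute 105); plate making (finishes minute 85). The controlling bound is minute 105, so the print run finishes at 105 + 22 = minute 127.
The bindery step waits on the print run (finishes minute 127); ink mixing (finishes minute 105, plus 10-minute gap → minute 115); plate making (finishes minute 85). The latest of these is minute 127, which is the earliest the bindery step can start.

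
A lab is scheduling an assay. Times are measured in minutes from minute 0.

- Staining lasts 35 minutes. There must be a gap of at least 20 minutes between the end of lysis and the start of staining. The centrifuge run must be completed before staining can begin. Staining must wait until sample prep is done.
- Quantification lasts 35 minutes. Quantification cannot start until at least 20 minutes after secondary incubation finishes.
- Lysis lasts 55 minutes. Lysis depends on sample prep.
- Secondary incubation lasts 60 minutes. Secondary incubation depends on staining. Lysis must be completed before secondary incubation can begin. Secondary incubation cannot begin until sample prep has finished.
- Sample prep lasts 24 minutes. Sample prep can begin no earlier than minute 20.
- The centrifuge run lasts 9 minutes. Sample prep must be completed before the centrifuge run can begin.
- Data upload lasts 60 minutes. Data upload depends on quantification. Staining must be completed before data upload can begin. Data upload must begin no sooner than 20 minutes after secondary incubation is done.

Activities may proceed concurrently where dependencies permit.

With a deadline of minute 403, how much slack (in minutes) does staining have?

74

Sample prep waits on its own release at minute 20, so it starts at minute 20 and finishes at 20 + 24 = minute 44.
The centrifuge run waits on sample prep (finishes minute 44), so it starts at minute 44 and finishes at 44 + 9 = minute 53.
After sample prep (finishes minute 44), lysis can start at minute 44 and finishes at minute 99.
For staining: lysis (finishes minute 99, plus 20-minute gap → minute 119); the centrifuge run (finishes minute 53); sample prep (finishes minute 44). Taking the maximum gives a start of minute 119, and it finishes at 119 + 35 = minute 154.

Working backward from the deadline:
To finish by minute 403, data upload (duration 60) must start no later than minute 343.
Quantification feeds into data upload (must start by minute 343); so quantification must finish by minute 343 and therefore start by minute 308.
Secondary incubation has several dependents: quantification (must start by minute 308, minus 20-minute gap → minute 288); data upload (must start by minute 343, minus 20-minute gap → minute 323). The earliest of those limits is minute 288, so secondary incubation must start by 288 − 60 = minute 228.
Staining must finish in time for secondary incubation (must start by minute 228); data upload (must start by minute 343). The tightest is minute 228, so staining must start by 228 − 35 = minute 193.
So staining can start as early as minute 119 and as late as minute 193, giving 193 − 119 = 74 minutes of slack.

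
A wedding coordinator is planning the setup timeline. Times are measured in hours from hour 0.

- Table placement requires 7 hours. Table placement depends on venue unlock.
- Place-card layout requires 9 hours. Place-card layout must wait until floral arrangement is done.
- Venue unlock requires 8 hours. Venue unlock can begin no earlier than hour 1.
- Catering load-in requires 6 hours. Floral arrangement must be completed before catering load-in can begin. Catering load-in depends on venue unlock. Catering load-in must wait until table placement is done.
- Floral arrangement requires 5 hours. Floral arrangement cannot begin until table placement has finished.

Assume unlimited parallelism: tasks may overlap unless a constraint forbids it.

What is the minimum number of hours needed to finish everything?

30

Venue unlock cannot begin until its own release at hour 1. It runs from hour 1 to 1 + 8 = hour 9.
Table placement waits on venue unlock (finishes hour 9), so it starts at hour 9 and finishes at 9 + 7 = hour 16.
Floral arrangement waits on table placement (finishes hour 16), so it starts at hour 16 and finishes at 16 + 5 = hour 21.
Place-card layout waits on floral arrangement (finishes hour 21), so it starts at hour 21 and finishes at 21 + 9 = hour 30.
Catering load-in needs all of floral arrangement (finishes hour 21); venue unlock (finishes hour 9); table placement (finishes hour 16). That puts its earliest start at hour 21; it finishes at 21 + 6 = hour 27.
All tasks are finished once the last one completes. Finish times: Venue unlock at 9, Table placement at 16, Floral arrangement at 21, Catering load-in at 27, Place-card layout at 30. The latest is hour 30.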